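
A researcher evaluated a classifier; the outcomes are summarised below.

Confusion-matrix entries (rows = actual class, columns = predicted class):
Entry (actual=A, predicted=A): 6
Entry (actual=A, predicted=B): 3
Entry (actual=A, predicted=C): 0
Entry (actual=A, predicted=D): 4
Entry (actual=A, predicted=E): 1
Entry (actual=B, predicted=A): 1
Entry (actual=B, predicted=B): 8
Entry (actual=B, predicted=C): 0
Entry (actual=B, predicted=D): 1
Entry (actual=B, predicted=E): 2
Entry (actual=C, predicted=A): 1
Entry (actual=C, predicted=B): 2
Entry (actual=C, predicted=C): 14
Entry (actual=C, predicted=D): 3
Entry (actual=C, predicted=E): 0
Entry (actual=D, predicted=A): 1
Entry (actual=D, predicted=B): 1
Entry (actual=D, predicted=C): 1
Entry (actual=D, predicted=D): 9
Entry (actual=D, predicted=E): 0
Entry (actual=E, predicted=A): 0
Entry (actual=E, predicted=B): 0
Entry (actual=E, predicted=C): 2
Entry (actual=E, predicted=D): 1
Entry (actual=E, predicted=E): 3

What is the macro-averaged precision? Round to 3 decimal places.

0.612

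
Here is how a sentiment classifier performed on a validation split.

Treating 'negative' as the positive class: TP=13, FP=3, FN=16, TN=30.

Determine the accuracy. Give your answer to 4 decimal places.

0.6935

Accuracy = (TP+TN)/N = (13+30)/62 = 0.6935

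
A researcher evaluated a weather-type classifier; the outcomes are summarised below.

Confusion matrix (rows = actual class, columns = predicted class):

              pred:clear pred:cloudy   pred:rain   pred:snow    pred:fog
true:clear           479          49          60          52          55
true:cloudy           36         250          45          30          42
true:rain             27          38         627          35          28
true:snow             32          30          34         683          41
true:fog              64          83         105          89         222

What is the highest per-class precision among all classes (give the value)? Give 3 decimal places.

0.768

Per-class precision (TP/(TP+FP)):
  clear: TP=479, FP=36+27+32+64=159 → 479/638 = 0.7508
  cloudy: TP=250, FP=49+38+30+83=200 → 250/450 = 0.5556
  rain: TP=627, FP=60+45+34+105=244 → 627/871 = 0.7199
  snow: TP=683, FP=52+30+35+89=206 → 683/889 = 0.7683
  fog: TP=222, FP=55+42+28+41=166 → 222/388 = 0.5722
Highest is class 'snow' with precision = 0.768.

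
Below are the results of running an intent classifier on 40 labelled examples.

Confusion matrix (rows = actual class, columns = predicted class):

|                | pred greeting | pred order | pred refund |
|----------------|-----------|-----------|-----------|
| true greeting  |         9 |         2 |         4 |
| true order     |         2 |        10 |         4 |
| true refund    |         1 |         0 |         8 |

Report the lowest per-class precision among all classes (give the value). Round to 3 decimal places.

Per-class precision (TP/(TP+FP)):
  greeting: TP=9, FP=2+1=3 → 9/12 = 0.7500
  order: TP=10, FP=2+0=2 → 10/12 = 0.8333
  refund: TP=8, FP=4+4=8 → 8/16 = 0.5000
Lowest is class 'refund' with precision = 0.500.

0.500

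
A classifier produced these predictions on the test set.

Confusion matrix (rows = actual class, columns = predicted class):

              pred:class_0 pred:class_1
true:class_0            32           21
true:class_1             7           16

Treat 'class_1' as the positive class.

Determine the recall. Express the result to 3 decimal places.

Recall = TP/(TP+FN) = 16/(16+7) = 16/23 = 0.696

0.696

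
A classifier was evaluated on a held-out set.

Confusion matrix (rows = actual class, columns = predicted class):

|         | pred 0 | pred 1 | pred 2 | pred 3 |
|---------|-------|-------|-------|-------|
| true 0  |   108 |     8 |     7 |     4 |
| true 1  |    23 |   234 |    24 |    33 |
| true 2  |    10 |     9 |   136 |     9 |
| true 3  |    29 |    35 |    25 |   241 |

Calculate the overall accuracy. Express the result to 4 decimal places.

0.7690

Accuracy = trace / total = (108+234+136+241=719) / 935 = 719/935 = 0.7690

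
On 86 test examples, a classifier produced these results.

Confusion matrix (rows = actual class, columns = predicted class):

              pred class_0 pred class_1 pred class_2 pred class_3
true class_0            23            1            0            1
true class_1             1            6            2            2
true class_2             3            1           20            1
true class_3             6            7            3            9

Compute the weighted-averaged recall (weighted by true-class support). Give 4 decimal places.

0.6744

Per-class recall (TP/(TP+FN)):
  class_0: TP=23, FN=1+0+1=2 → 23/25 = 0.92000
  class_1: TP=6, FN=1+2+2=5 → 6/11 = 0.54545
  class_2: TP=20, FN=3+1+1=5 → 20/25 = 0.80000
  class_3: TP=9, FN=6+7+3=16 → 9/25 = 0.36000
Weighted-recall = Σ (supportᵢ/N)·recallᵢ with N=86: (25/86)·0.92000 + (11/86)·0.54545 + (25/86)·0.80000 + (25/86)·0.36000 = 0.6744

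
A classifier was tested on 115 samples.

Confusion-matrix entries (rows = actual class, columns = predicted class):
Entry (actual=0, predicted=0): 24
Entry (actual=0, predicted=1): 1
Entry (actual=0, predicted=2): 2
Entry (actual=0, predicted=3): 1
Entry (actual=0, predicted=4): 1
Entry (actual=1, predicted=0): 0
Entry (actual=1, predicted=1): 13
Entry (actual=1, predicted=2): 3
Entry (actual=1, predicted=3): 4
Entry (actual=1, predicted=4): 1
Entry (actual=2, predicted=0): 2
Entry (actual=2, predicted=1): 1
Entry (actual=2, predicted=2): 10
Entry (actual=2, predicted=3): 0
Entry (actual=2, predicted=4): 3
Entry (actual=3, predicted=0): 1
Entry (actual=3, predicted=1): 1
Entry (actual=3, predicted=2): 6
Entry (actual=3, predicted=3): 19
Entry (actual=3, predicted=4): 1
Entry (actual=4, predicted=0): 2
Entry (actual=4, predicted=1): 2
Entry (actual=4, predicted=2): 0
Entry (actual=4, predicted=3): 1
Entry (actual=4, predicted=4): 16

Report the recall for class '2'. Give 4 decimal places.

0.6250

recall = TP/(TP+FN).
2: TP=10, FN=2+1+0+3=6 → 10/16 = 0.62500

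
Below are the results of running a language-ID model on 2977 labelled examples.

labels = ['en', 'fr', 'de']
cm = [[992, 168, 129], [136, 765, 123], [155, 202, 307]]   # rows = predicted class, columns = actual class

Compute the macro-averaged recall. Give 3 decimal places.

0.665

Per-class recall (TP/(TP+FN)):
  en: TP=992, FN=136+155=291 → 992/1283 = 0.7732
  fr: TP=765, FN=168+202=370 → 765/1135 = 0.6740
  de: TP=307, FN=129+123=252 → 307/559 = 0.5492
Macro-recall = mean = (0.7732 + 0.6740 + 0.5492) / 3 = 0.665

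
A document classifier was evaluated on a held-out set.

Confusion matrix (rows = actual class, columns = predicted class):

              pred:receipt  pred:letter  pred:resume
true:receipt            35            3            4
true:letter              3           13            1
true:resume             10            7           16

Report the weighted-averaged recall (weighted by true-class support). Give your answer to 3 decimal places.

Per-class recall (TP/(TP+FN)):
  receipt: TP=35, FN=3+4=7 → 35/42 = 0.8333
  letter: TP=13, FN=3+1=4 → 13/17 = 0.7647
  resume: TP=16, FN=10+7=17 → 16/33 = 0.4848
Weighted-recall = Σ (supportᵢ/N)·recallᵢ with N=92: (42/92)·0.8333 + (17/92)·0.7647 + (33/92)·0.4848 = 0.696

0.696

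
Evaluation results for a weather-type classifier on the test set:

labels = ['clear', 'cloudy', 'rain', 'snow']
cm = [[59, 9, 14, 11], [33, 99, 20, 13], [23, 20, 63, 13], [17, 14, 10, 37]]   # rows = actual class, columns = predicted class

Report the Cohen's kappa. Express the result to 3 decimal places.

Observed agreement pₒ = trace/N = 258/455 = 0.5670
Expected agreement pₑ = Σ (rowᵢ·colᵢ)/N² = (93·132 + 165·142 + 119·107 + 78·74)/455² = 0.2619
κ = (pₒ − pₑ)/(1 − pₑ) = (0.5670 − 0.2619)/(1 − 0.2619) = 0.413

0.413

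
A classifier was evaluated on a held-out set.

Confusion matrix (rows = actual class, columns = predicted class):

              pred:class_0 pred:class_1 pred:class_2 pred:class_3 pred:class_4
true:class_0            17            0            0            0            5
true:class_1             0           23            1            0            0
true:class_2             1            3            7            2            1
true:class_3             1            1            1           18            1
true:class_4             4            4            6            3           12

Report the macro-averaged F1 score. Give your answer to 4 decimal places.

Per-class F1 score (2·TP/(2·TP+FP+FN)):
  class_0: TP=17, FP=0+1+1+4=6, FN=0+0+0+5=5 → 34/45 = 0.75556
  class_1: TP=23, FP=0+3+1+4=8, FN=0+1+0+0=1 → 46/55 = 0.83636
  class_2: TP=7, FP=0+1+1+6=8, FN=1+3+2+1=7 → 14/29 = 0.48276
  class_3: TP=18, FP=0+0+2+3=5, FN=1+1+1+1=4 → 36/45 = 0.80000
  class_4: TP=12, FP=5+0+1+1=7, FN=4+4+6+3=17 → 24/48 = 0.50000
Macro-F1 score = mean = (0.75556 + 0.83636 + 0.48276 + 0.80000 + 0.50000) / 5 = 0.6749

0.6749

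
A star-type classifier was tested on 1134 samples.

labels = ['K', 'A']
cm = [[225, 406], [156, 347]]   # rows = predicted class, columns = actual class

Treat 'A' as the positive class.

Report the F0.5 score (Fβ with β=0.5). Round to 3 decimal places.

0.627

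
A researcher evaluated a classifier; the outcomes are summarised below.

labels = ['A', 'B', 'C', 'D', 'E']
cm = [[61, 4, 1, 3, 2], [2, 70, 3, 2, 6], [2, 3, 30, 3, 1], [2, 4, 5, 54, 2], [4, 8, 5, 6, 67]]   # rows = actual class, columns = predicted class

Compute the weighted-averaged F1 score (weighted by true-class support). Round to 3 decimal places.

Per-class F1 score (2·TP/(2·TP+FP+FN)):
  A: TP=61, FP=2+2+2+4=10, FN=4+1+3+2=10 → 122/142 = 0.8592
  B: TP=70, FP=4+3+4+8=19, FN=2+3+2+6=13 → 140/172 = 0.8140
  C: TP=30, FP=1+3+5+5=14, FN=2+3+3+1=9 → 60/83 = 0.7229
  D: TP=54, FP=3+2+3+6=14, FN=2+4+5+2=13 → 108/135 = 0.8000
  E: TP=67, FP=2+6+1+2=11, FN=4+8+5+6=23 → 134/168 = 0.7976
Weighted-F1 score = Σ (supportᵢ/N)·F1 scoreᵢ with N=350: (71/350)·0.8592 + (83/350)·0.8140 + (39/350)·0.7229 + (67/350)·0.8000 + (90/350)·0.7976 = 0.806

0.806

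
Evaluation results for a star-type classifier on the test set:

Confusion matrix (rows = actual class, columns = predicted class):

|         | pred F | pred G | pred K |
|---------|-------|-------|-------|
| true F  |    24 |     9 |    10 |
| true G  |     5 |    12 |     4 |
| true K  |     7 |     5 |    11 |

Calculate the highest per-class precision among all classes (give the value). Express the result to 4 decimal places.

Per-class precision (TP/(TP+FP)):
  F: TP=24, FP=5+7=12 → 24/36 = 0.66667
  G: TP=12, FP=9+5=14 → 12/26 = 0.46154
  K: TP=11, FP=10+4=14 → 11/25 = 0.44000
Highest is class 'F' with precision = 0.6667.

0.6667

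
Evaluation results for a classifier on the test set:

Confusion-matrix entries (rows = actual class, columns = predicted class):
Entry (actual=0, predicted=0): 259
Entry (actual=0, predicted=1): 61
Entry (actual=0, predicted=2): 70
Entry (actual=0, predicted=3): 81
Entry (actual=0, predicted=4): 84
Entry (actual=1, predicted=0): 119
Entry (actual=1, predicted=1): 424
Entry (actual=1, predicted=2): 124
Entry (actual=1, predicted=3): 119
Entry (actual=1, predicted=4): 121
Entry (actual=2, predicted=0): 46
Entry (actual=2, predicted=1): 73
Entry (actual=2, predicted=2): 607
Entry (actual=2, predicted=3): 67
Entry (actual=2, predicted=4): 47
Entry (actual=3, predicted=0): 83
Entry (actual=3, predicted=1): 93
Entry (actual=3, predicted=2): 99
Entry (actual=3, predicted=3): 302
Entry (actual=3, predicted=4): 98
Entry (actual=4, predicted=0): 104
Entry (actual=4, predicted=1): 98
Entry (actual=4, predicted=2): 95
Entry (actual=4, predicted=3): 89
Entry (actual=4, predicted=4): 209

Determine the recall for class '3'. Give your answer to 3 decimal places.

0.447

Take TP from the diagonal, FP from the rest of the '3' prediction marginal, FN from the rest of the '3' actual marginal.
recall = TP/(TP+FN).
3: TP=302, FN=83+93+99+98=373 → 302/675 = 0.4474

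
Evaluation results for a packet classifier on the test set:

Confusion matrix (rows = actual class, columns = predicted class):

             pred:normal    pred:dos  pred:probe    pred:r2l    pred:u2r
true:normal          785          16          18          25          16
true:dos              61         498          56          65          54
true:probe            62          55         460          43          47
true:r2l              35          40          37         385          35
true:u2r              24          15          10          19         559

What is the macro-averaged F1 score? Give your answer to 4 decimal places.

0.7772

Per-class F1 score (2·TP/(2·TP+FP+FN)):
  normal: TP=785, FP=61+62+35+24=182, FN=16+18+25+16=75 → 1570/1827 = 0.85933
  dos: TP=498, FP=16+55+40+15=126, FN=61+56+65+54=236 → 996/1358 = 0.73343
  probe: TP=460, FP=18+56+37+10=121, FN=62+55+43+47=207 → 920/1248 = 0.73718
  r2l: TP=385, FP=25+65+43+19=152, FN=35+40+37+35=147 → 770/1069 = 0.72030
  u2r: TP=559, FP=16+54+47+35=152, FN=24+15+10+19=68 → 1118/1338 = 0.83558
Macro-F1 score = mean = (0.85933 + 0.73343 + 0.73718 + 0.72030 + 0.83558) / 5 = 0.7772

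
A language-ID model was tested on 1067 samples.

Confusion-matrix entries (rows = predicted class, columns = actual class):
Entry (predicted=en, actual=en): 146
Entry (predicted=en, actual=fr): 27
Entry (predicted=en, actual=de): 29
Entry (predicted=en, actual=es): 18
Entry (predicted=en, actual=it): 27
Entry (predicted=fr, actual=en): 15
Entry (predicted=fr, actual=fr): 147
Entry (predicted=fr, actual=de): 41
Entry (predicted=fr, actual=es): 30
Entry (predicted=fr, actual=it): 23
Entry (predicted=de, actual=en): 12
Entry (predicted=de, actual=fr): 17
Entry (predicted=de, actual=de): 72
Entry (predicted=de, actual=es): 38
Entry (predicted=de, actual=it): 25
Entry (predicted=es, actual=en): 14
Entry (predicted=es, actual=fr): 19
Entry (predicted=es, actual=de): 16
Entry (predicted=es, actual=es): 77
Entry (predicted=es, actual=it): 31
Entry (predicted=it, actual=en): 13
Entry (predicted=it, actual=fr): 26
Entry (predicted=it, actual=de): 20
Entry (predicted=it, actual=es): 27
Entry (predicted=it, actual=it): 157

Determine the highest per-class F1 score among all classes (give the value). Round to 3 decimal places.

Per-class F1 score (2·TP/(2·TP+FP+FN)):
  en: TP=146, FP=27+29+18+27=101, FN=15+12+14+13=54 → 292/447 = 0.6532
  fr: TP=147, FP=15+41+30+23=109, FN=27+17+19+26=89 → 294/492 = 0.5976
  de: TP=72, FP=12+17+38+25=92, FN=29+41+16+20=106 → 144/342 = 0.4211
  es: TP=77, FP=14+19+16+31=80, FN=18+30+38+27=113 → 154/347 = 0.4438
  it: TP=157, FP=13+26+20+27=86, FN=27+23+25+31=106 → 314/506 = 0.6206
Highest is class 'en' with F1 score = 0.653.

0.653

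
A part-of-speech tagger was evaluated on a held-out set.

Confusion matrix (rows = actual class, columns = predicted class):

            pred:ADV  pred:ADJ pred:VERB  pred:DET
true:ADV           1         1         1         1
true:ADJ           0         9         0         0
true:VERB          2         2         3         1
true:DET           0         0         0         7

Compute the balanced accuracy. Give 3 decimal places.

0.656

Balanced accuracy = mean of per-class recall.
  ADV: recall = 1/4 = 0.2500
  ADJ: recall = 9/9 = 1.0000
  VERB: recall = 3/8 = 0.3750
  DET: recall = 7/7 = 1.0000
Mean = (0.2500 + 1.0000 + 0.3750 + 1.0000) / 4 = 0.656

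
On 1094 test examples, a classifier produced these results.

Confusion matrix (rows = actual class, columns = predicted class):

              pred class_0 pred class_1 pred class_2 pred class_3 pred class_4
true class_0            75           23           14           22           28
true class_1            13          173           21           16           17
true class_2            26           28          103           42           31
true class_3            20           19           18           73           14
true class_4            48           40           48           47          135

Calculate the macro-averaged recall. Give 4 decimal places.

0.5126

Per-class recall (TP/(TP+FN)):
  class_0: TP=75, FN=23+14+22+28=87 → 75/162 = 0.46296
  class_1: TP=173, FN=13+21+16+17=67 → 173/240 = 0.72083
  class_2: TP=103, FN=26+28+42+31=127 → 103/230 = 0.44783
  class_3: TP=73, FN=20+19+18+14=71 → 73/144 = 0.50694
  class_4: TP=135, FN=48+40+48+47=183 → 135/318 = 0.42453
Macro-recall = mean = (0.46296 + 0.72083 + 0.44783 + 0.50694 + 0.42453) / 5 = 0.5126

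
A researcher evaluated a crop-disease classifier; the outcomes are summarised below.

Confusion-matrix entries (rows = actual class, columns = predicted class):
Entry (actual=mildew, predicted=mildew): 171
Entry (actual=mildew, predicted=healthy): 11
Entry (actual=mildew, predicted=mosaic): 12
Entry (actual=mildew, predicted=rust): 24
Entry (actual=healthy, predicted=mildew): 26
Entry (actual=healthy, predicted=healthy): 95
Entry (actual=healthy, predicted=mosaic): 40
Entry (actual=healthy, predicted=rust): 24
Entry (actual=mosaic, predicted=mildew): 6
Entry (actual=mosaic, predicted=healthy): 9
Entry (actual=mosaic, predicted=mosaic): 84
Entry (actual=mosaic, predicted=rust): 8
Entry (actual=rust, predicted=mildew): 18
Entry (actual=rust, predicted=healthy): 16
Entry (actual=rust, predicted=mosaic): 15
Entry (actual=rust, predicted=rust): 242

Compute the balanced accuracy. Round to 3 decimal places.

Balanced accuracy = mean of per-class recall.
  mildew: recall = 171/218 = 0.7844
  healthy: recall = 95/185 = 0.5135
  mosaic: recall = 84/107 = 0.7850
  rust: recall = 242/291 = 0.8316
Mean = (0.7844 + 0.5135 + 0.7850 + 0.8316) / 4 = 0.729

0.729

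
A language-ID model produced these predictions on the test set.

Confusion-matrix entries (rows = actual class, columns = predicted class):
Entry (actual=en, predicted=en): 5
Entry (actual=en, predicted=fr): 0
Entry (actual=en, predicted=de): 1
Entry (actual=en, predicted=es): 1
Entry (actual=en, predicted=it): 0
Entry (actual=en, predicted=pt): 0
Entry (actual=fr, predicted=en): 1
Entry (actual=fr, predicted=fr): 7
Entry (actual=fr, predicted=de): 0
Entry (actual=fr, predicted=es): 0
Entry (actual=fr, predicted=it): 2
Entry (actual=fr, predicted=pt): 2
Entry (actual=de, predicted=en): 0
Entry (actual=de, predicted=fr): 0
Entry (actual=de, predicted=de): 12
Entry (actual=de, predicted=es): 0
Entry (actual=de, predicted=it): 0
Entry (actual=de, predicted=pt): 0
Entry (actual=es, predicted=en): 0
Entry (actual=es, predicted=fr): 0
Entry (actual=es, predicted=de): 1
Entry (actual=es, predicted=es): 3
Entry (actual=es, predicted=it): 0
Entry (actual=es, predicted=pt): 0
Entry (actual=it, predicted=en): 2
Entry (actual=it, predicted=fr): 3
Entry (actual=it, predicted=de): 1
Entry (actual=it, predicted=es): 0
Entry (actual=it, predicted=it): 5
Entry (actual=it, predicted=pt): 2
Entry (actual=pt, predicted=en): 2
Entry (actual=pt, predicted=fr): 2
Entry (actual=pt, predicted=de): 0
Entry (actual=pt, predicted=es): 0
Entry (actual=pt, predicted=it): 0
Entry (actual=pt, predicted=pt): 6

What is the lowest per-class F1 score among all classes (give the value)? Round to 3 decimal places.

0.500

Per-class F1 score (2·TP/(2·TP+FP+FN)):
  en: TP=5, FP=1+0+0+2+2=5, FN=0+1+1+0+0=2 → 10/17 = 0.5882
  fr: TP=7, FP=0+0+0+3+2=5, FN=1+0+0+2+2=5 → 14/24 = 0.5833
  de: TP=12, FP=1+0+1+1+0=3, FN=0+0+0+0+0=0 → 24/27 = 0.8889
  es: TP=3, FP=1+0+0+0+0=1, FN=0+0+1+0+0=1 → 6/8 = 0.7500
  it: TP=5, FP=0+2+0+0+0=2, FN=2+3+1+0+2=8 → 10/20 = 0.5000
  pt: TP=6, FP=0+2+0+0+2=4, FN=2+2+0+0+0=4 → 12/20 = 0.6000
Lowest is class 'it' with F1 score = 0.500.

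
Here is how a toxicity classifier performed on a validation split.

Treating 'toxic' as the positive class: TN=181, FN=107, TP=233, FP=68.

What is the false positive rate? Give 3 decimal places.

0.273

FPR = FP/(FP+TN) = 68/(68+181) = 0.273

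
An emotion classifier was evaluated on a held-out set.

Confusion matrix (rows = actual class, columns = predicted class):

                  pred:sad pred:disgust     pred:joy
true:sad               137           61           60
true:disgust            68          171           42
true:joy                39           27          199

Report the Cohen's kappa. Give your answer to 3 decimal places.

Observed agreement pₒ = trace/N = 507/804 = 0.6306
Expected agreement pₑ = Σ (rowᵢ·colᵢ)/N² = (258·244 + 281·259 + 265·301)/804² = 0.3334
κ = (pₒ − pₑ)/(1 − pₑ) = (0.6306 − 0.3334)/(1 − 0.3334) = 0.446

0.446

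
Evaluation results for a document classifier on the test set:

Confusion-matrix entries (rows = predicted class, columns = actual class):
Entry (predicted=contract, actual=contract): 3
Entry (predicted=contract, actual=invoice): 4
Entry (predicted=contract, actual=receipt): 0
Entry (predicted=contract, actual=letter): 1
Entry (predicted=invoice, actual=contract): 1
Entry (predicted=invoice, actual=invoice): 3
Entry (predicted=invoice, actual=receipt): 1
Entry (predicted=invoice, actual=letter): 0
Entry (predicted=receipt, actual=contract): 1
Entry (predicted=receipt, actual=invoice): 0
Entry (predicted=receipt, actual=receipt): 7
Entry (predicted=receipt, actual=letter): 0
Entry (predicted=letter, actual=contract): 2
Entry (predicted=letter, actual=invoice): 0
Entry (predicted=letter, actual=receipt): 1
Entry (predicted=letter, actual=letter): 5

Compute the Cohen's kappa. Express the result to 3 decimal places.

0.494

Observed agreement pₒ = trace/N = 18/29 = 0.6207
Expected agreement pₑ = Σ (rowᵢ·colᵢ)/N² = (7·8 + 7·5 + 9·8 + 6·8)/29² = 0.2509
κ = (pₒ − pₑ)/(1 − pₑ) = (0.6207 − 0.2509)/(1 − 0.2509) = 0.494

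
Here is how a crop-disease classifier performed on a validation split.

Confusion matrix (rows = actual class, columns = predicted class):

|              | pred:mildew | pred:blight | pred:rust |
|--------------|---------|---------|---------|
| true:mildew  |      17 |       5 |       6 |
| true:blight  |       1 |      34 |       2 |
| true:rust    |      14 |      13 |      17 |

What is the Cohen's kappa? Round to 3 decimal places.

0.439

Observed agreement pₒ = trace/N = 68/109 = 0.6239
Expected agreement pₑ = Σ (rowᵢ·colᵢ)/N² = (28·32 + 37·52 + 44·25)/109² = 0.3299
κ = (pₒ − pₑ)/(1 − pₑ) = (0.6239 − 0.3299)/(1 − 0.3299) = 0.439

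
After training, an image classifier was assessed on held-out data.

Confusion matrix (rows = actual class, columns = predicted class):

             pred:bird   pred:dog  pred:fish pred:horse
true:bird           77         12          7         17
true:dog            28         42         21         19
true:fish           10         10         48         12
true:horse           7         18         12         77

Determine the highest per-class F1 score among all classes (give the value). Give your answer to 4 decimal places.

Per-class F1 score (2·TP/(2·TP+FP+FN)):
  bird: TP=77, FP=28+10+7=45, FN=12+7+17=36 → 154/235 = 0.65532
  dog: TP=42, FP=12+10+18=40, FN=28+21+19=68 → 84/192 = 0.43750
  fish: TP=48, FP=7+21+12=40, FN=10+10+12=32 → 96/168 = 0.57143
  horse: TP=77, FP=17+19+12=48, FN=7+18+12=37 → 154/239 = 0.64435
Highest is class 'bird' with F1 score = 0.6553.

0.6553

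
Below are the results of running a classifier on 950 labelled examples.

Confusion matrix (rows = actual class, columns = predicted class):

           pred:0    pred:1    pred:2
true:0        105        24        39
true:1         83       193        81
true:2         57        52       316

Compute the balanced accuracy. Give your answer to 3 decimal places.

Balanced accuracy = mean of per-class recall.
  0: recall = 105/168 = 0.6250
  1: recall = 193/357 = 0.5406
  2: recall = 316/425 = 0.7435
Mean = (0.6250 + 0.5406 + 0.7435) / 3 = 0.636

0.636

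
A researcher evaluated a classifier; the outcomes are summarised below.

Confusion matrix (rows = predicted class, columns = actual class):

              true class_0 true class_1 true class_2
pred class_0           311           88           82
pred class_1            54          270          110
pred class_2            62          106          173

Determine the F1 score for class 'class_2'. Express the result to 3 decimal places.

One-vs-rest for 'class_2': TP = diagonal; FP = other classes predicted 'class_2'; FN = 'class_2' predicted as other.
F1 score = 2·TP/(2·TP+FP+FN).
class_2: TP=173, FP=62+106=168, FN=82+110=192 → 346/706 = 0.4901

0.490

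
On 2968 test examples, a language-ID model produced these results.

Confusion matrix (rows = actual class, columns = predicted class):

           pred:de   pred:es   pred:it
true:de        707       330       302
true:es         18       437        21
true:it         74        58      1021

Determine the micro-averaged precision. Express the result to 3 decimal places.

0.729

Micro-averaging pools counts across classes: ΣTP=2165, ΣFP=803, ΣFN=803.
Micro-precision = TP/(TP+FP) on pooled counts = 0.729 (equals overall accuracy in single-label multiclass).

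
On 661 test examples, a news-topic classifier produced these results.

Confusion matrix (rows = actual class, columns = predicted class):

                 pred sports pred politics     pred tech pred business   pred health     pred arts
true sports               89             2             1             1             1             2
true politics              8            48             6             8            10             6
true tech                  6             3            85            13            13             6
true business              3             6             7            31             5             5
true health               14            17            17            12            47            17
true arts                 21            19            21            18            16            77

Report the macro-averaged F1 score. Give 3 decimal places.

Per-class F1 score (2·TP/(2·TP+FP+FN)):
  sports: TP=89, FP=8+6+3+14+21=52, FN=2+1+1+1+2=7 → 178/237 = 0.7511
  politics: TP=48, FP=2+3+6+17+19=47, FN=8+6+8+10+6=38 → 96/181 = 0.5304
  tech: TP=85, FP=1+6+7+17+21=52, FN=6+3+13+13+6=41 → 170/263 = 0.6464
  business: TP=31, FP=1+8+13+12+18=52, FN=3+6+7+5+5=26 → 62/140 = 0.4429
  health: TP=47, FP=1+10+13+5+16=45, FN=14+17+17+12+17=77 → 94/216 = 0.4352
  arts: TP=77, FP=2+6+6+5+17=36, FN=21+19+21+18+16=95 → 154/285 = 0.5404
Macro-F1 score = mean = (0.7511 + 0.5304 + 0.6464 + 0.4429 + 0.4352 + 0.5404) / 6 = 0.558

0.558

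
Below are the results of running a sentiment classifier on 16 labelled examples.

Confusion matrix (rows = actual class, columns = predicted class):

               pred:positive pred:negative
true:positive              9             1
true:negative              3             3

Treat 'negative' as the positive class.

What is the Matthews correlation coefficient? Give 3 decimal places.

0.447

MCC = (TP·TN − FP·FN) / √((TP+FP)(TP+FN)(TN+FP)(TN+FN))
Numerator = 3·9 − 1·3 = 24
Denominator = √(4·6·10·12) = √2880 = 53.6656
MCC = 24 / 53.6656 = 0.447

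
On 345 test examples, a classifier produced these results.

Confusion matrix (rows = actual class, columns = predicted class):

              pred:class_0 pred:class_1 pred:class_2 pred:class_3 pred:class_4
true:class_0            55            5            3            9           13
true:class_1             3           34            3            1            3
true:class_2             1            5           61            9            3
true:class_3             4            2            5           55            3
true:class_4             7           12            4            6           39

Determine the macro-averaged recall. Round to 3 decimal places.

Per-class recall (TP/(TP+FN)):
  class_0: TP=55, FN=5+3+9+13=30 → 55/85 = 0.6471
  class_1: TP=34, FN=3+3+1+3=10 → 34/44 = 0.7727
  class_2: TP=61, FN=1+5+9+3=18 → 61/79 = 0.7722
  class_3: TP=55, FN=4+2+5+3=14 → 55/69 = 0.7971
  class_4: TP=39, FN=7+12+4+6=29 → 39/68 = 0.5735
Macro-recall = mean = (0.6471 + 0.7727 + 0.7722 + 0.7971 + 0.5735) / 5 = 0.713

0.713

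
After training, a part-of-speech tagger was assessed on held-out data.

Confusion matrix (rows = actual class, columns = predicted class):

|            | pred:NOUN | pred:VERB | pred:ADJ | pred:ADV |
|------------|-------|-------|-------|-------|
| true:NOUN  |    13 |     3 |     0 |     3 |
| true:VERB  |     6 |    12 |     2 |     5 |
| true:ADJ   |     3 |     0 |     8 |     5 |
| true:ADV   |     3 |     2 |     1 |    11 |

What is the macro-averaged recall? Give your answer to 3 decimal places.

0.578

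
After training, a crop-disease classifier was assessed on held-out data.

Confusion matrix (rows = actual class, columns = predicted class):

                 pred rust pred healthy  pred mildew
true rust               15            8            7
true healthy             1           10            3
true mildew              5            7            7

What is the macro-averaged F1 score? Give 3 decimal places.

0.497

Per-class F1 score (2·TP/(2·TP+FP+FN)):
  rust: TP=15, FP=1+5=6, FN=8+7=15 → 30/51 = 0.5882
  healthy: TP=10, FP=8+7=15, FN=1+3=4 → 20/39 = 0.5128
  mildew: TP=7, FP=7+3=10, FN=5+7=12 → 14/36 = 0.3889
Macro-F1 score = mean = (0.5882 + 0.5128 + 0.3889) / 3 = 0.497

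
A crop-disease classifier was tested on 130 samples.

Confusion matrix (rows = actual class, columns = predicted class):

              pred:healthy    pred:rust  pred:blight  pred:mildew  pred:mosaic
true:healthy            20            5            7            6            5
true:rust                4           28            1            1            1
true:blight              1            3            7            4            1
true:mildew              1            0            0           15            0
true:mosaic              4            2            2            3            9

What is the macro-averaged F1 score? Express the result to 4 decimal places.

Per-class F1 score (2·TP/(2·TP+FP+FN)):
  healthy: TP=20, FP=4+1+1+4=10, FN=5+7+6+5=23 → 40/73 = 0.54795
  rust: TP=28, FP=5+3+0+2=10, FN=4+1+1+1=7 → 56/73 = 0.76712
  blight: TP=7, FP=7+1+0+2=10, FN=1+3+4+1=9 → 14/33 = 0.42424
  mildew: TP=15, FP=6+1+4+3=14, FN=1+0+0+0=1 → 30/45 = 0.66667
  mosaic: TP=9, FP=5+1+1+0=7, FN=4+2+2+3=11 → 18/36 = 0.50000
Macro-F1 score = mean = (0.54795 + 0.76712 + 0.42424 + 0.66667 + 0.50000) / 5 = 0.5812

0.5812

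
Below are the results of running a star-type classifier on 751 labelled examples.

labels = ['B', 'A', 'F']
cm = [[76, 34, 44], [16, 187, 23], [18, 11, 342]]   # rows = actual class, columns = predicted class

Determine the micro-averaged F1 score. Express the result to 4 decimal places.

0.8056

Micro-averaging pools counts across classes: ΣTP=605, ΣFP=146, ΣFN=146.
Micro-F1 score = 2·TP/(2·TP+FP+FN) on pooled counts = 0.8056 (equals overall accuracy in single-label multiclass).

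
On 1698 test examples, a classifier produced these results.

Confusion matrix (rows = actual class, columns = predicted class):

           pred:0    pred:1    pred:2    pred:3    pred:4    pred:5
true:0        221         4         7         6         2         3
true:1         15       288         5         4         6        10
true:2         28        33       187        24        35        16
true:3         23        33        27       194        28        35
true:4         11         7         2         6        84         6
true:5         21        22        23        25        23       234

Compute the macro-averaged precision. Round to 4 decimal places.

0.6954

Per-class precision (TP/(TP+FP)):
  0: TP=221, FP=15+28+23+11+21=98 → 221/319 = 0.69279
  1: TP=288, FP=4+33+33+7+22=99 → 288/387 = 0.74419
  2: TP=187, FP=7+5+27+2+23=64 → 187/251 = 0.74502
  3: TP=194, FP=6+4+24+6+25=65 → 194/259 = 0.74903
  4: TP=84, FP=2+6+35+28+23=94 → 84/178 = 0.47191
  5: TP=234, FP=3+10+16+35+6=70 → 234/304 = 0.76974
Macro-precision = mean = (0.69279 + 0.74419 + 0.74502 + 0.74903 + 0.47191 + 0.76974) / 6 = 0.6954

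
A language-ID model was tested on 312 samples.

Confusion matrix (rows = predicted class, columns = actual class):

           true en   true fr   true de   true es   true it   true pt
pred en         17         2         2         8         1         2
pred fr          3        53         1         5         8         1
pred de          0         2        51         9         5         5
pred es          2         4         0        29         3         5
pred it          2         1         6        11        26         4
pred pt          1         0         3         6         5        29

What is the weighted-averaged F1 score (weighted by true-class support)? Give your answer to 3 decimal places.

Per-class F1 score (2·TP/(2·TP+FP+FN)):
  en: TP=17, FP=2+2+8+1+2=15, FN=3+0+2+2+1=8 → 34/57 = 0.5965
  fr: TP=53, FP=3+1+5+8+1=18, FN=2+2+4+1+0=9 → 106/133 = 0.7970
  de: TP=51, FP=0+2+9+5+5=21, FN=2+1+0+6+3=12 → 102/135 = 0.7556
  es: TP=29, FP=2+4+0+3+5=14, FN=8+5+9+11+6=39 → 58/111 = 0.5225
  it: TP=26, FP=2+1+6+11+4=24, FN=1+8+5+3+5=22 → 52/98 = 0.5306
  pt: TP=29, FP=1+0+3+6+5=15, FN=2+1+5+5+4=17 → 58/90 = 0.6444
Weighted-F1 score = Σ (supportᵢ/N)·F1 scoreᵢ with N=312: (25/312)·0.5965 + (62/312)·0.7970 + (63/312)·0.7556 + (68/312)·0.5225 + (48/312)·0.5306 + (46/312)·0.6444 = 0.649

0.649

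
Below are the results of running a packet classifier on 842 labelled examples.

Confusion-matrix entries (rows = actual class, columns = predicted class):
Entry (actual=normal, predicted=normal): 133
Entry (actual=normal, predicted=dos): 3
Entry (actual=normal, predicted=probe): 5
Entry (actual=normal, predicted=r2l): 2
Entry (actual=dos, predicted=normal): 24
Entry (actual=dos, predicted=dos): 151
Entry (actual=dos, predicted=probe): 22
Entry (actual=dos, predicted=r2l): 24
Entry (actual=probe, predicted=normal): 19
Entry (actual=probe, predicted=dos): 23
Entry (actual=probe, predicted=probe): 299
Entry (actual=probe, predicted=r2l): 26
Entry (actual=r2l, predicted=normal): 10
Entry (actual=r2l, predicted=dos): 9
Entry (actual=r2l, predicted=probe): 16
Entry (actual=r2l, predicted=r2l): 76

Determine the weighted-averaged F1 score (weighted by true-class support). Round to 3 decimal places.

0.784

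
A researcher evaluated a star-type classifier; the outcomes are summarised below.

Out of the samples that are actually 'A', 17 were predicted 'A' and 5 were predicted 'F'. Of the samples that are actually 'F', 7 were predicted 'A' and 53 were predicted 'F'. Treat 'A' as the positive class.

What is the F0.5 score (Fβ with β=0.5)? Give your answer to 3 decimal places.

Fβ = (1+β²)·TP / ((1+β²)·TP + β²·FN + FP), with β²=1/4
= 1.25·17 / (1.25·17 + 0.25·5 + 7) = 0.720

0.720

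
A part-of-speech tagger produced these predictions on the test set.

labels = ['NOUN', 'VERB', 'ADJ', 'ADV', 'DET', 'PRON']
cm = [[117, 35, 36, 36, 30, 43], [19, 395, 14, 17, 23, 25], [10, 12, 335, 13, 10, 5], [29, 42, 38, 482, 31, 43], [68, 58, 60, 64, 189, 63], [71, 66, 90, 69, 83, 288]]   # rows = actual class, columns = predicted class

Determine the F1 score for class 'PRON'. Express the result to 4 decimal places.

0.5079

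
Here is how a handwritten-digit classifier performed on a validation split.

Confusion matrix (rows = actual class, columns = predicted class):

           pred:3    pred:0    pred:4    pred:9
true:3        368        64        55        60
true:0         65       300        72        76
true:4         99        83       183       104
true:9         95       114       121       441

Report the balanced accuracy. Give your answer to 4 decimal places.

0.5549

Balanced accuracy = mean of per-class recall.
  3: recall = 368/547 = 0.67276
  0: recall = 300/513 = 0.58480
  4: recall = 183/469 = 0.39019
  9: recall = 441/771 = 0.57198
Mean = (0.67276 + 0.58480 + 0.39019 + 0.57198) / 4 = 0.5549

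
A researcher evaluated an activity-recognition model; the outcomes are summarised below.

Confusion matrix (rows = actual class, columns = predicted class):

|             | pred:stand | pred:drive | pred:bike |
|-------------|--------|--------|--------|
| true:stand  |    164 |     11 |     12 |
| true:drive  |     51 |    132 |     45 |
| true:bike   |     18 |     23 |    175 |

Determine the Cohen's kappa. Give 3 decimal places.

0.621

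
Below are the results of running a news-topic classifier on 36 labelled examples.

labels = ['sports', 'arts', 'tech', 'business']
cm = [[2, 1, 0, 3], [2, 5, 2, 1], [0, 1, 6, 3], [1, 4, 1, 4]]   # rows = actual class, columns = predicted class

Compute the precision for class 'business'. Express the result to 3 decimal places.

precision = TP/(TP+FP).
business: TP=4, FP=3+1+3=7 → 4/11 = 0.3636

0.364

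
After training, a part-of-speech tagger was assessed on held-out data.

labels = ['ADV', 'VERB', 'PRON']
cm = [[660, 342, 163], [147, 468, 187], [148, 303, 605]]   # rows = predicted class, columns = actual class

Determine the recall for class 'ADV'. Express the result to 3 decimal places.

Treat 'ADV' as positive and all other classes as negative.
recall = TP/(TP+FN).
ADV: TP=660, FN=147+148=295 → 660/955 = 0.6911

0.691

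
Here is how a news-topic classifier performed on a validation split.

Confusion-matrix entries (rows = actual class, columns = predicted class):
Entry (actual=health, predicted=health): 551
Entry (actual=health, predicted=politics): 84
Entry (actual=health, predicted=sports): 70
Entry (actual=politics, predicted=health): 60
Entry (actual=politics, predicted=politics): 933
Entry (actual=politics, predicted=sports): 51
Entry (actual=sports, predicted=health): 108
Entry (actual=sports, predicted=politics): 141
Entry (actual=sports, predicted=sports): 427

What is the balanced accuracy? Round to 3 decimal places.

0.769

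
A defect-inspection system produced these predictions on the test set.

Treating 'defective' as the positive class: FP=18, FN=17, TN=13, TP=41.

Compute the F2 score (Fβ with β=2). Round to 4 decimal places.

Fβ = (1+β²)·TP / ((1+β²)·TP + β²·FN + FP), with β²=4
= 5·41 / (5·41 + 4·17 + 18) = 0.7045

0.7045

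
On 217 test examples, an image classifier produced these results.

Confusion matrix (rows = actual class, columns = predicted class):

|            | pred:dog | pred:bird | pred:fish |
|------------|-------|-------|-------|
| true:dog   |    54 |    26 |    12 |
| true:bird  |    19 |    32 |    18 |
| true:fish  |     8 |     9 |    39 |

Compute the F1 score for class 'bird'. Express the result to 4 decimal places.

Take TP from the diagonal, FP from the rest of the 'bird' prediction marginal, FN from the rest of the 'bird' actual marginal.
F1 score = 2·TP/(2·TP+FP+FN).
bird: TP=32, FP=26+9=35, FN=19+18=37 → 64/136 = 0.47059

0.4706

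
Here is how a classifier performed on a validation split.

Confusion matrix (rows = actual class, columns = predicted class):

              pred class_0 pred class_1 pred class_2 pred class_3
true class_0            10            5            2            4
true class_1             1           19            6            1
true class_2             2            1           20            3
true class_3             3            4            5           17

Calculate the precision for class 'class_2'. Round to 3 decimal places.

0.606

One-vs-rest for 'class_2': TP = diagonal; FP = other classes predicted 'class_2'; FN = 'class_2' predicted as other.
precision = TP/(TP+FP).
class_2: TP=20, FP=2+6+5=13 → 20/33 = 0.6061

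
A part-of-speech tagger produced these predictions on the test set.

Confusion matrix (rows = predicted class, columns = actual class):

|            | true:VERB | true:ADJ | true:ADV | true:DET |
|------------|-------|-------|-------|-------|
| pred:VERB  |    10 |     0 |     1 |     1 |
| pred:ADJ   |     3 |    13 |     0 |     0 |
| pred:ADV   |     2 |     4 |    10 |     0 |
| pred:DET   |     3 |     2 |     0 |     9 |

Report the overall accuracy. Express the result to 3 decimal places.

Accuracy = trace / total = (10+13+10+9=42) / 58 = 42/58 = 0.724

0.724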